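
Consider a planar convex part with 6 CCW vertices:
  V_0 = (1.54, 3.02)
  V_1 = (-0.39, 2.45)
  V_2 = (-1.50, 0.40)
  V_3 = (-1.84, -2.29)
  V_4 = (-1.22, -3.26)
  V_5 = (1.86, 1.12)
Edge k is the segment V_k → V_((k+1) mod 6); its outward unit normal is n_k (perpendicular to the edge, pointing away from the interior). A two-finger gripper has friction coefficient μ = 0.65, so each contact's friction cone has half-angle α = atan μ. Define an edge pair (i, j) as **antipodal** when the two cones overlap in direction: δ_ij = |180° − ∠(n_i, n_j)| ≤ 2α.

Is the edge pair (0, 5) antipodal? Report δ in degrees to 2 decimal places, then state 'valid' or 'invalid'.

α = atan 0.65 = 33.02°;  2α = 66.05°
edge 0: e_0 = (-1.93, -0.57);  n_0 = (-0.2832, +0.9590)
edge 5: e_5 = (-0.32, +1.90);  n_5 = (+0.9861, +0.1661)
∠(n_0, n_5) = 96.89°
δ = |180° − 96.89°| = 83.11°
83.11° > 2α = 66.05°  →  invalid

δ = 83.11°, invalid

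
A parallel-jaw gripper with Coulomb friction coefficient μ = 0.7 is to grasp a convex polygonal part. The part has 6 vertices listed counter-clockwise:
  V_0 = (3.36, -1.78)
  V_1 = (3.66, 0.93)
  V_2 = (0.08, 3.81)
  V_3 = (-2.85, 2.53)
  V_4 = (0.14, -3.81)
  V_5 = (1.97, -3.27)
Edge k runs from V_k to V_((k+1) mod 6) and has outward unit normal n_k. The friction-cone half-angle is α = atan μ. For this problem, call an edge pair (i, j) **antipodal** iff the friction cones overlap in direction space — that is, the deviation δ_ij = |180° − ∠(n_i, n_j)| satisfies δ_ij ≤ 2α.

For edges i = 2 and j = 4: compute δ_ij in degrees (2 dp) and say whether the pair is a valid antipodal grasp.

δ = 7.16°, valid

α = atan 0.7 = 34.99°;  2α = 69.98°
edge 2: e_2 = (-2.93, -1.28);  n_2 = (-0.4003, +0.9164)
edge 4: e_4 = (+1.83, +0.54);  n_4 = (+0.2830, -0.9591)
∠(n_2, n_4) = 172.84°
δ = |180° − 172.84°| = 7.16°
7.16° ≤ 2α = 69.98°  →  valid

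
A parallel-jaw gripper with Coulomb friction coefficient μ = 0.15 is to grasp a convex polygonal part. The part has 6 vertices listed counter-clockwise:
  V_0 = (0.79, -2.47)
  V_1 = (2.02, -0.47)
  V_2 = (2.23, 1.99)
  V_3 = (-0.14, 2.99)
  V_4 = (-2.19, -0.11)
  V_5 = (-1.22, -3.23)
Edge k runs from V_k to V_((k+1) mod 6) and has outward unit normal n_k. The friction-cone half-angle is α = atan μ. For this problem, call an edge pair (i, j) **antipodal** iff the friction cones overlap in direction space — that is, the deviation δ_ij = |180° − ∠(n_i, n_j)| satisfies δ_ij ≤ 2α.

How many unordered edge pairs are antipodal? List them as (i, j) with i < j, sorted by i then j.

α = atan 0.15 = 8.53°;  2α = 17.06°
n_0 = (+0.8518, -0.5239)
n_1 = (+0.9964, -0.0851)
n_2 = (+0.3888, +0.9213)
n_3 = (-0.8341, +0.5516)
n_4 = (-0.9549, -0.2969)
n_5 = (+0.3537, -0.9354)
  (0,1): δ = 153.29°  ·
  (0,2): δ = 81.29°  ·
  (0,3): δ = 1.88°  ✓
  (0,4): δ = 48.86°  ·
  (0,5): δ = 142.30°  ·
  (1,2): δ = 108.00°  ·
  (1,3): δ = 28.60°  ·
  (1,4): δ = 22.15°  ·
  (1,5): δ = 115.59°  ·
  (2,3): δ = 100.60°  ·
  (2,4): δ = 49.85°  ·
  (2,5): δ = 43.59°  ·
  (3,4): δ = 129.25°  ·
  (3,5): δ = 35.81°  ·
  (4,5): δ = 86.56°  ·
antipodal pairs: 1

count = 1; pairs: (0,3)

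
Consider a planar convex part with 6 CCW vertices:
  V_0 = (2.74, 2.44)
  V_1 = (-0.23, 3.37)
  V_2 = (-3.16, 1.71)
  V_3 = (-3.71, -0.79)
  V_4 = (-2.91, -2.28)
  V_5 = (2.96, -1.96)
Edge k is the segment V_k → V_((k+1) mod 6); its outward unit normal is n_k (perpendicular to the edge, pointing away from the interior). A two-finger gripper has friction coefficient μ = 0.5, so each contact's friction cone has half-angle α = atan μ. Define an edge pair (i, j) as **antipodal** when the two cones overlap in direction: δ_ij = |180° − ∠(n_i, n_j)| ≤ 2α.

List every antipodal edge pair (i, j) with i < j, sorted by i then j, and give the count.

α = atan 0.5 = 26.57°;  2α = 53.13°
n_0 = (+0.2988, +0.9543)
n_1 = (-0.4929, +0.8701)
n_2 = (-0.9766, +0.2149)
n_3 = (-0.8810, -0.4730)
n_4 = (+0.0544, -0.9985)
n_5 = (+0.9988, +0.0499)
  (0,1): δ = 133.08°  ·
  (0,2): δ = 85.02°  ·
  (0,3): δ = 44.38°  ✓
  (0,4): δ = 20.51°  ✓
  (0,5): δ = 110.25°  ·
  (1,2): δ = 131.94°  ·
  (1,3): δ = 91.30°  ·
  (1,4): δ = 26.41°  ✓
  (1,5): δ = 63.33°  ·
  (2,3): δ = 139.36°  ·
  (2,4): δ = 74.47°  ·
  (2,5): δ = 15.27°  ✓
  (3,4): δ = 115.11°  ·
  (3,5): δ = 25.37°  ✓
  (4,5): δ = 90.26°  ·
antipodal pairs: 5

count = 5; pairs: (0,3), (0,4), (1,4), (2,5), (3,5)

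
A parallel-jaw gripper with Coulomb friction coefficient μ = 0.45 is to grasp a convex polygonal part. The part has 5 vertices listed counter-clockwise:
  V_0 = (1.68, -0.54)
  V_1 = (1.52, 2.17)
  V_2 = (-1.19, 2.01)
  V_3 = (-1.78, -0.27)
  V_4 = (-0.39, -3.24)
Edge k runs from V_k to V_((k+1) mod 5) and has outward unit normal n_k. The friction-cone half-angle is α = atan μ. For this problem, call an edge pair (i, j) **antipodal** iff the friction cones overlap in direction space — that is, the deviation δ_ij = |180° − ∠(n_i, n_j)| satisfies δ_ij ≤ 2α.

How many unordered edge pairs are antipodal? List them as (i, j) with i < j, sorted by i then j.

α = atan 0.45 = 24.23°;  2α = 48.46°
n_0 = (+0.9983, +0.0589)
n_1 = (-0.0589, +0.9983)
n_2 = (-0.9681, +0.2505)
n_3 = (-0.9057, -0.4239)
n_4 = (+0.7936, -0.6084)
  (0,1): δ = 90.00°  ·
  (0,2): δ = 17.89°  ✓
  (0,3): δ = 21.70°  ✓
  (0,4): δ = 139.14°  ·
  (1,2): δ = 107.89°  ·
  (1,3): δ = 68.30°  ·
  (1,4): δ = 49.14°  ·
  (2,3): δ = 140.41°  ·
  (2,4): δ = 22.97°  ✓
  (3,4): δ = 62.56°  ·
antipodal pairs: 3

count = 3; pairs: (0,2), (0,3), (2,4)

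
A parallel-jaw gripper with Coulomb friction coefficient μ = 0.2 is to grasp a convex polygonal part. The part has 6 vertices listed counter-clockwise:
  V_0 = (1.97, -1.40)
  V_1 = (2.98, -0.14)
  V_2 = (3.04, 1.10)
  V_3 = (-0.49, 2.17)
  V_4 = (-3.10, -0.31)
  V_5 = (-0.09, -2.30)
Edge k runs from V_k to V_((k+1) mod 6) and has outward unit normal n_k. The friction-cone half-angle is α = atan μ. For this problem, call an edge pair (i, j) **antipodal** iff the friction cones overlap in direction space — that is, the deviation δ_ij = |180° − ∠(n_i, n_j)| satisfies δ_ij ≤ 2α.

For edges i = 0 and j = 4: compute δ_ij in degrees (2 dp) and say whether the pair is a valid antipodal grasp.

α = atan 0.2 = 11.31°;  2α = 22.62°
edge 0: e_0 = (+1.01, +1.26);  n_0 = (+0.7803, -0.6254)
edge 4: e_4 = (+3.01, -1.99);  n_4 = (-0.5515, -0.8342)
∠(n_0, n_4) = 84.75°
δ = |180° − 84.75°| = 95.25°
95.25° > 2α = 22.62°  →  invalid

δ = 95.25°, invalid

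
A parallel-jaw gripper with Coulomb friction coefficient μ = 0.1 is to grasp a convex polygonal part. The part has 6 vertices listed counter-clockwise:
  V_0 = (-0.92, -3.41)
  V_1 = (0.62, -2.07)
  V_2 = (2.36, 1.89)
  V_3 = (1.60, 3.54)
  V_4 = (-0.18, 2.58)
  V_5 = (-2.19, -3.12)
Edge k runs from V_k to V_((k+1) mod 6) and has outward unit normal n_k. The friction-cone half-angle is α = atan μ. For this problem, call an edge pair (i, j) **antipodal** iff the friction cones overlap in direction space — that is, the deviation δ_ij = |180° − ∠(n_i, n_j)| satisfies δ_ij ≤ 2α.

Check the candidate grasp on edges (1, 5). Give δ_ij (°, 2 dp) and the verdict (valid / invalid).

δ = 100.86°, invalid

α = atan 0.1 = 5.71°;  2α = 11.42°
edge 1: e_1 = (+1.74, +3.96);  n_1 = (+0.9155, -0.4023)
edge 5: e_5 = (+1.27, -0.29);  n_5 = (-0.2226, -0.9749)
∠(n_1, n_5) = 79.14°
δ = |180° − 79.14°| = 100.86°
100.86° > 2α = 11.42°  →  invalid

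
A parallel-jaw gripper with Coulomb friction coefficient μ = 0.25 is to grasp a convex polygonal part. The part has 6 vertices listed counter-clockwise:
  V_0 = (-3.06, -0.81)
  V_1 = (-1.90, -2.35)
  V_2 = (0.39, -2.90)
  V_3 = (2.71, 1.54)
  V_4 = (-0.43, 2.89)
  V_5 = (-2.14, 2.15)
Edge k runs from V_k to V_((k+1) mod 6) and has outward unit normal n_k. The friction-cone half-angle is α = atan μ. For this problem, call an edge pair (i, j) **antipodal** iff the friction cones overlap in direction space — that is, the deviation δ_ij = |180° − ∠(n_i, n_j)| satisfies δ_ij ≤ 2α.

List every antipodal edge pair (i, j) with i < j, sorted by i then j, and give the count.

count = 2; pairs: (1,3), (2,5)

α = atan 0.25 = 14.04°;  2α = 28.07°
n_0 = (-0.7988, -0.6017)
n_1 = (-0.2335, -0.9723)
n_2 = (+0.8863, -0.4631)
n_3 = (+0.3950, +0.9187)
n_4 = (-0.3972, +0.9178)
n_5 = (-0.9549, +0.2968)
  (0,1): δ = 140.49°  ·
  (0,2): δ = 64.58°  ·
  (0,3): δ = 29.75°  ·
  (0,4): δ = 76.41°  ·
  (0,5): δ = 125.75°  ·
  (1,2): δ = 104.08°  ·
  (1,3): δ = 9.76°  ✓
  (1,4): δ = 36.91°  ·
  (1,5): δ = 86.24°  ·
  (2,3): δ = 85.68°  ·
  (2,4): δ = 39.01°  ·
  (2,5): δ = 10.32°  ✓
  (3,4): δ = 133.33°  ·
  (3,5): δ = 84.00°  ·
  (4,5): δ = 130.67°  ·
antipodal pairs: 2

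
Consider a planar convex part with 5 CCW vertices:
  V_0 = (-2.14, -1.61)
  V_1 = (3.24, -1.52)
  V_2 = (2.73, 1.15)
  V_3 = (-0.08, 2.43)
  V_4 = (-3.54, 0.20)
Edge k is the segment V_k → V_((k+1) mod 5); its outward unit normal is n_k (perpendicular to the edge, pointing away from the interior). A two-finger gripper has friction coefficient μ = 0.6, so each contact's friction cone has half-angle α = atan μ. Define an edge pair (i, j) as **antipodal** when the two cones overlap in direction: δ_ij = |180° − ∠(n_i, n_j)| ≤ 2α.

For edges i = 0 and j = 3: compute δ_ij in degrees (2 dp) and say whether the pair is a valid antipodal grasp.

δ = 31.84°, valid

α = atan 0.6 = 30.96°;  2α = 61.93°
edge 0: e_0 = (+5.38, +0.09);  n_0 = (+0.0167, -0.9999)
edge 3: e_3 = (-3.46, -2.23);  n_3 = (-0.5417, +0.8405)
∠(n_0, n_3) = 148.16°
δ = |180° − 148.16°| = 31.84°
31.84° ≤ 2α = 61.93°  →  valid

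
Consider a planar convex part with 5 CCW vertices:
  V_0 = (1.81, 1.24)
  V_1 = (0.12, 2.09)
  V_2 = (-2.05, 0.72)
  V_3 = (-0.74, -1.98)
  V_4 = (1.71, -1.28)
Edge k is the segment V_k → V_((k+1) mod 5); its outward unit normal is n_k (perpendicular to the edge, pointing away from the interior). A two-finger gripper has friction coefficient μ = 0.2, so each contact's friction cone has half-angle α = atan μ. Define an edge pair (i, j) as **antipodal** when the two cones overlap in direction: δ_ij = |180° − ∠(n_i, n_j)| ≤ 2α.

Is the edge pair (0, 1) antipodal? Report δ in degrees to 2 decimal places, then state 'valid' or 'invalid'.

δ = 121.03°, invalid

α = atan 0.2 = 11.31°;  2α = 22.62°
edge 0: e_0 = (-1.69, +0.85);  n_0 = (+0.4493, +0.8934)
edge 1: e_1 = (-2.17, -1.37);  n_1 = (-0.5338, +0.8456)
∠(n_0, n_1) = 58.97°
δ = |180° − 58.97°| = 121.03°
121.03° > 2α = 22.62°  →  invalid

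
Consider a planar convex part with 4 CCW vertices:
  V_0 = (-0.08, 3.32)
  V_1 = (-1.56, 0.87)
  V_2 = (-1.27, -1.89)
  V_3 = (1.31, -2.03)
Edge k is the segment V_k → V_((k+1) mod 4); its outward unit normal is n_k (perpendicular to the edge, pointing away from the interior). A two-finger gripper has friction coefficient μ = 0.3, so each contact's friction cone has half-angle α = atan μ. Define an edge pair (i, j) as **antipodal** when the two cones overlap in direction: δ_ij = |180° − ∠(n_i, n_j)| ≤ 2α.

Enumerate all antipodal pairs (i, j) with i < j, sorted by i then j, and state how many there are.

count = 1; pairs: (1,3)

α = atan 0.3 = 16.70°;  2α = 33.40°
n_0 = (-0.8559, +0.5171)
n_1 = (-0.9945, -0.1045)
n_2 = (-0.0542, -0.9985)
n_3 = (+0.9679, +0.2515)
  (0,1): δ = 142.87°  ·
  (0,2): δ = 61.97°  ·
  (0,3): δ = 45.70°  ·
  (1,2): δ = 99.10°  ·
  (1,3): δ = 8.57°  ✓
  (2,3): δ = 72.33°  ·
antipodal pairs: 1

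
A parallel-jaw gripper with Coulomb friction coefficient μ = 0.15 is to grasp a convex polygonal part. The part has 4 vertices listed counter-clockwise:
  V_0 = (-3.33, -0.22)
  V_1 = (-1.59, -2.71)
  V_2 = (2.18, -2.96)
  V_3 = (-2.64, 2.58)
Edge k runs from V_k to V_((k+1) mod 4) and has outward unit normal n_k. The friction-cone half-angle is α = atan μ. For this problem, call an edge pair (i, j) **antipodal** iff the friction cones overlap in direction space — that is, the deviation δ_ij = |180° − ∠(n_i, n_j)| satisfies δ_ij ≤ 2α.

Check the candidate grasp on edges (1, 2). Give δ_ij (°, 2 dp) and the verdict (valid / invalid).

α = atan 0.15 = 8.53°;  2α = 17.06°
edge 1: e_1 = (+3.77, -0.25);  n_1 = (-0.0662, -0.9978)
edge 2: e_2 = (-4.82, +5.54);  n_2 = (+0.7544, +0.6564)
∠(n_1, n_2) = 134.82°
δ = |180° − 134.82°| = 45.18°
45.18° > 2α = 17.06°  →  invalid

δ = 45.18°, invalid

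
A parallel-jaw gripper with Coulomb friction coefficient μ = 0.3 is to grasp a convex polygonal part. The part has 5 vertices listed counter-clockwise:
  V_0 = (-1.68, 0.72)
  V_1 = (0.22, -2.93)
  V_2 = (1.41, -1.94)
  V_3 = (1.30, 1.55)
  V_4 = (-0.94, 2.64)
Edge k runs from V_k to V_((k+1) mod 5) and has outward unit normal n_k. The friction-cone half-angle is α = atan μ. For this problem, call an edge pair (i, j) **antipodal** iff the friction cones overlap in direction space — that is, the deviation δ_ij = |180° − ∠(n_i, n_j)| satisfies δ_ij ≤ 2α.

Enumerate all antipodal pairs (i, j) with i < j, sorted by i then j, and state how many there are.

α = atan 0.3 = 16.70°;  2α = 33.40°
n_0 = (-0.8870, -0.4617)
n_1 = (+0.6395, -0.7688)
n_2 = (+0.9995, +0.0315)
n_3 = (+0.4376, +0.8992)
n_4 = (-0.9331, +0.3596)
  (0,1): δ = 77.74°  ·
  (0,2): δ = 25.69°  ✓
  (0,3): δ = 36.55°  ·
  (0,4): δ = 131.42°  ·
  (1,2): δ = 127.95°  ·
  (1,3): δ = 65.71°  ·
  (1,4): δ = 29.16°  ✓
  (2,3): δ = 117.75°  ·
  (2,4): δ = 22.88°  ✓
  (3,4): δ = 85.13°  ·
antipodal pairs: 3

count = 3; pairs: (0,2), (1,4), (2,4)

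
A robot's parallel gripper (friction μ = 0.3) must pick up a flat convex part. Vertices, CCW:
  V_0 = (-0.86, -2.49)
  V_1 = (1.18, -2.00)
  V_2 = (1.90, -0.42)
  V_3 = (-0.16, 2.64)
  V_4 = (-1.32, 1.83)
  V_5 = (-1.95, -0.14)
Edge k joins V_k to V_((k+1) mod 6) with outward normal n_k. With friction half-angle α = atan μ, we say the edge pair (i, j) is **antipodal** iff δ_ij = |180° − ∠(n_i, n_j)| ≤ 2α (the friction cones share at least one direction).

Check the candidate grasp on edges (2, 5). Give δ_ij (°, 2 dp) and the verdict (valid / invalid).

α = atan 0.3 = 16.70°;  2α = 33.40°
edge 2: e_2 = (-2.06, +3.06);  n_2 = (+0.8295, +0.5584)
edge 5: e_5 = (+1.09, -2.35);  n_5 = (-0.9072, -0.4208)
∠(n_2, n_5) = 170.93°
δ = |180° − 170.93°| = 9.07°
9.07° ≤ 2α = 33.40°  →  valid

δ = 9.07°, valid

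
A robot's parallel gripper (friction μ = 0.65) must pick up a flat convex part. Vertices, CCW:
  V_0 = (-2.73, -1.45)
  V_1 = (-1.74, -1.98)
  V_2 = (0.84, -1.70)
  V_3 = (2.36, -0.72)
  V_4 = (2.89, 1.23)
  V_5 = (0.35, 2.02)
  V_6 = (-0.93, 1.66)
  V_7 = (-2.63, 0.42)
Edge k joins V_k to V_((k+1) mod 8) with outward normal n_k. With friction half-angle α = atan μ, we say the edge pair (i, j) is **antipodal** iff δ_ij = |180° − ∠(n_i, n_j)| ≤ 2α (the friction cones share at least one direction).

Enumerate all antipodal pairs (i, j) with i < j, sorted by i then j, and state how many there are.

count = 13; pairs: (0,4), (0,5), (0,6), (1,4), (1,5), (1,6), (2,4), (2,5), (2,6), (2,7), (3,5), (3,6), (3,7)

α = atan 0.65 = 33.02°;  2α = 66.05°
n_0 = (-0.4720, -0.8816)
n_1 = (+0.1079, -0.9942)
n_2 = (+0.5419, -0.8405)
n_3 = (+0.9650, -0.2623)
n_4 = (+0.2970, +0.9549)
n_5 = (-0.2707, +0.9627)
n_6 = (-0.5893, +0.8079)
n_7 = (-0.9986, +0.0534)
  (0,1): δ = 145.64°  ·
  (0,2): δ = 119.03°  ·
  (0,3): δ = 77.04°  ·
  (0,4): δ = 10.89°  ✓
  (0,5): δ = 43.87°  ✓
  (0,6): δ = 64.27°  ✓
  (0,7): δ = 115.10°  ·
  (1,2): δ = 153.38°  ·
  (1,3): δ = 111.40°  ·
  (1,4): δ = 23.47°  ✓
  (1,5): δ = 9.51°  ✓
  (1,6): δ = 29.91°  ✓
  (1,7): δ = 80.75°  ·
  (2,3): δ = 138.02°  ·
  (2,4): δ = 50.09°  ✓
  (2,5): δ = 17.10°  ✓
  (2,6): δ = 3.30°  ✓
  (2,7): δ = 54.13°  ✓
  (3,4): δ = 92.07°  ·
  (3,5): δ = 59.09°  ✓
  (3,6): δ = 38.69°  ✓
  (3,7): δ = 12.14°  ✓
  (4,5): δ = 147.01°  ·
  (4,6): δ = 126.62°  ·
  (4,7): δ = 75.78°  ·
  (5,6): δ = 159.60°  ·
  (5,7): δ = 108.77°  ·
  (6,7): δ = 129.17°  ·
antipodal pairs: 13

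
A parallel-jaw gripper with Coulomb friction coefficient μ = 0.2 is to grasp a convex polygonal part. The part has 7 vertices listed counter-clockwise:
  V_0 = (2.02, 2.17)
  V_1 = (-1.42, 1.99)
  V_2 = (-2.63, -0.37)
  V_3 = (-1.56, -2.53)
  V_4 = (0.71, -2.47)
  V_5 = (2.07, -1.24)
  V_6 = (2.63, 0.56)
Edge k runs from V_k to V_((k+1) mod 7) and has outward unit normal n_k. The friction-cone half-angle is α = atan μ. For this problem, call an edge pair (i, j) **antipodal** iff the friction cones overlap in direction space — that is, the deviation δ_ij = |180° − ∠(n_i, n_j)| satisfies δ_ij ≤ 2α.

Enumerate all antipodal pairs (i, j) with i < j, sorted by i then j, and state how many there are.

count = 4; pairs: (0,3), (1,4), (1,5), (2,6)

α = atan 0.2 = 11.31°;  2α = 22.62°
n_0 = (-0.0523, +0.9986)
n_1 = (-0.8899, +0.4562)
n_2 = (-0.8961, -0.4439)
n_3 = (+0.0264, -0.9997)
n_4 = (+0.6708, -0.7417)
n_5 = (+0.9549, -0.2971)
n_6 = (+0.9351, +0.3543)
  (0,1): δ = 120.14°  ·
  (0,2): δ = 66.64°  ·
  (0,3): δ = 1.48°  ✓
  (0,4): δ = 39.13°  ·
  (0,5): δ = 69.72°  ·
  (0,6): δ = 107.76°  ·
  (1,2): δ = 126.50°  ·
  (1,3): δ = 61.34°  ·
  (1,4): δ = 20.73°  ✓
  (1,5): δ = 9.86°  ✓
  (1,6): δ = 47.90°  ·
  (2,3): δ = 114.84°  ·
  (2,4): δ = 74.23°  ·
  (2,5): δ = 43.63°  ·
  (2,6): δ = 5.60°  ✓
  (3,4): δ = 139.39°  ·
  (3,5): δ = 108.80°  ·
  (3,6): δ = 70.76°  ·
  (4,5): δ = 149.41°  ·
  (4,6): δ = 111.38°  ·
  (5,6): δ = 141.97°  ·
antipodal pairs: 4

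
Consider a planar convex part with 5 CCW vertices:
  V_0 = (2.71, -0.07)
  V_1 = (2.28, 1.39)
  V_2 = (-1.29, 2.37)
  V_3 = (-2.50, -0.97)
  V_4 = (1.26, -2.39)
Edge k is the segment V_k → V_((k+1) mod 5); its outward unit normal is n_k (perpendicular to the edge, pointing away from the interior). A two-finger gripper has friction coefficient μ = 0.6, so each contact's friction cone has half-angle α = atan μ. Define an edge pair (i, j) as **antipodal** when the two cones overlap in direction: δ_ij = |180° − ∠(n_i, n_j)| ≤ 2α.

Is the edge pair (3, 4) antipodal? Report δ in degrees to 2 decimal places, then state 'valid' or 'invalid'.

α = atan 0.6 = 30.96°;  2α = 61.93°
edge 3: e_3 = (+3.76, -1.42);  n_3 = (-0.3533, -0.9355)
edge 4: e_4 = (+1.45, +2.32);  n_4 = (+0.8480, -0.5300)
∠(n_3, n_4) = 78.68°
δ = |180° − 78.68°| = 101.32°
101.32° > 2α = 61.93°  →  invalid

δ = 101.32°, invalid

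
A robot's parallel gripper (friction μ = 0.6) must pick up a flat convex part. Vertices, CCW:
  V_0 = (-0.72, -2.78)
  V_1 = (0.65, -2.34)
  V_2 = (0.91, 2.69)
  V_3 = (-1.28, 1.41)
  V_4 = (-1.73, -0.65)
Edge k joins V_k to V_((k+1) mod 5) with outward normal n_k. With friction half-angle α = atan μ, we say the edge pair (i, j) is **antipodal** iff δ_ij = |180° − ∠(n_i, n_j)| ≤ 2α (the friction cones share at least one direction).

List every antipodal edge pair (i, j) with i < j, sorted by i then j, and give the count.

count = 5; pairs: (0,2), (0,3), (1,2), (1,3), (1,4)

α = atan 0.6 = 30.96°;  2α = 61.93°
n_0 = (+0.3058, -0.9521)
n_1 = (+0.9987, -0.0516)
n_2 = (-0.5046, +0.8633)
n_3 = (-0.9770, +0.2134)
n_4 = (-0.9036, -0.4285)
  (0,1): δ = 110.76°  ·
  (0,2): δ = 12.50°  ✓
  (0,3): δ = 59.87°  ✓
  (0,4): δ = 97.56°  ·
  (1,2): δ = 56.74°  ✓
  (1,3): δ = 9.36°  ✓
  (1,4): δ = 28.33°  ✓
  (2,3): δ = 132.63°  ·
  (2,4): δ = 94.94°  ·
  (3,4): δ = 142.31°  ·
antipodal pairs: 5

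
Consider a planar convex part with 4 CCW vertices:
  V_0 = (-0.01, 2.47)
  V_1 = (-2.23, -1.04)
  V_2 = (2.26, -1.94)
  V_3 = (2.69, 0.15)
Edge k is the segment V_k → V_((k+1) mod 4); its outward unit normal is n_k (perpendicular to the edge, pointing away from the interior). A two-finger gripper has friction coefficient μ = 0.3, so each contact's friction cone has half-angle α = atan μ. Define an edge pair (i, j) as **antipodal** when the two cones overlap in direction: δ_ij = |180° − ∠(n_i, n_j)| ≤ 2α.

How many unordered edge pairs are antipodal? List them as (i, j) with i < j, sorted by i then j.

α = atan 0.3 = 16.70°;  2α = 33.40°
n_0 = (-0.8451, +0.5345)
n_1 = (-0.1965, -0.9805)
n_2 = (+0.9795, -0.2015)
n_3 = (+0.6517, +0.7585)
  (0,1): δ = 69.02°  ·
  (0,2): δ = 20.69°  ✓
  (0,3): δ = 81.64°  ·
  (1,2): δ = 90.29°  ·
  (1,3): δ = 29.34°  ✓
  (2,3): δ = 119.05°  ·
antipodal pairs: 2

count = 2; pairs: (0,2), (1,3)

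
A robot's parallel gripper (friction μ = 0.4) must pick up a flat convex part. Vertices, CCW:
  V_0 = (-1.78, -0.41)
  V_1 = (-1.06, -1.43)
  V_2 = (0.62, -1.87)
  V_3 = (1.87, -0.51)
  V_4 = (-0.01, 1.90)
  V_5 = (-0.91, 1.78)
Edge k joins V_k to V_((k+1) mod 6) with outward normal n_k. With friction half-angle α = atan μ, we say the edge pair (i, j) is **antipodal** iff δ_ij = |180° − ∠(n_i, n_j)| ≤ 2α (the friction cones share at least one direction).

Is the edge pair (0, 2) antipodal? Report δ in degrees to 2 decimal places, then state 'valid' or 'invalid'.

α = atan 0.4 = 21.80°;  2α = 43.60°
edge 0: e_0 = (+0.72, -1.02);  n_0 = (-0.8170, -0.5767)
edge 2: e_2 = (+1.25, +1.36);  n_2 = (+0.7363, -0.6767)
∠(n_0, n_2) = 102.20°
δ = |180° − 102.20°| = 77.80°
77.80° > 2α = 43.60°  →  invalid

δ = 77.80°, invalid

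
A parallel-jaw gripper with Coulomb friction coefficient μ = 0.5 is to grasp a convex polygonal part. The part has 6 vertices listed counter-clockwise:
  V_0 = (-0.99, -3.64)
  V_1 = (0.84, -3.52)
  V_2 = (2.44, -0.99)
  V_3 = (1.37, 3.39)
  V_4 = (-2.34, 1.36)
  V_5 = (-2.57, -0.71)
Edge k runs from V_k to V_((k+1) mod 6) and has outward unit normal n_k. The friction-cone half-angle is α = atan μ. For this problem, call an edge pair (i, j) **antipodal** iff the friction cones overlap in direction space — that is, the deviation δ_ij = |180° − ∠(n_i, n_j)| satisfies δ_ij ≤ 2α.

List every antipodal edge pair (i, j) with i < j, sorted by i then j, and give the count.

α = atan 0.5 = 26.57°;  2α = 53.13°
n_0 = (+0.0654, -0.9979)
n_1 = (+0.8452, -0.5345)
n_2 = (+0.9714, +0.2373)
n_3 = (-0.4800, +0.8773)
n_4 = (-0.9939, +0.1104)
n_5 = (-0.8802, -0.4746)
  (0,1): δ = 126.06°  ·
  (0,2): δ = 80.02°  ·
  (0,3): δ = 24.93°  ✓
  (0,4): δ = 79.91°  ·
  (0,5): δ = 114.58°  ·
  (1,2): δ = 133.96°  ·
  (1,3): δ = 29.00°  ✓
  (1,4): δ = 25.97°  ✓
  (1,5): δ = 60.65°  ·
  (2,3): δ = 75.04°  ·
  (2,4): δ = 20.07°  ✓
  (2,5): δ = 14.61°  ✓
  (3,4): δ = 125.03°  ·
  (3,5): δ = 90.35°  ·
  (4,5): δ = 145.32°  ·
antipodal pairs: 5

count = 5; pairs: (0,3), (1,3), (1,4), (2,4), (2,5)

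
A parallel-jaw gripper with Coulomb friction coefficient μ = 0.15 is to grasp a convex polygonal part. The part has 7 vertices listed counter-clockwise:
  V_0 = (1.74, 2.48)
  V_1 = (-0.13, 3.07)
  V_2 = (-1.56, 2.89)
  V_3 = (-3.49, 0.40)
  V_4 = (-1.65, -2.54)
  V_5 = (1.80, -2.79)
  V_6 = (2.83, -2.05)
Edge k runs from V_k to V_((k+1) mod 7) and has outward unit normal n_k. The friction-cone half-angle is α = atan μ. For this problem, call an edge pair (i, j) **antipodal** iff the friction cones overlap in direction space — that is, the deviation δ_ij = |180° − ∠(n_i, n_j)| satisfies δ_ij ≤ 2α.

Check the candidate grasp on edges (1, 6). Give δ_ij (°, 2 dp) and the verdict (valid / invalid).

δ = 96.35°, invalid

α = atan 0.15 = 8.53°;  2α = 17.06°
edge 1: e_1 = (-1.43, -0.18);  n_1 = (-0.1249, +0.9922)
edge 6: e_6 = (-1.09, +4.53);  n_6 = (+0.9723, +0.2339)
∠(n_1, n_6) = 83.65°
δ = |180° − 83.65°| = 96.35°
96.35° > 2α = 17.06°  →  invalid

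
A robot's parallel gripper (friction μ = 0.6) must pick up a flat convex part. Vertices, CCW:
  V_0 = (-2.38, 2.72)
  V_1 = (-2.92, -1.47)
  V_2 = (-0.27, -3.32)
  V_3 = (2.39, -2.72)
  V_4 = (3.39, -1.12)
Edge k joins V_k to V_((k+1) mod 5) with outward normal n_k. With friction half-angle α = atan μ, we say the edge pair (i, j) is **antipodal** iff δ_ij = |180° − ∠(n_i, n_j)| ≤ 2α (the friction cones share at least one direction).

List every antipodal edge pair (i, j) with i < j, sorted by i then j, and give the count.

count = 3; pairs: (0,3), (1,4), (2,4)

α = atan 0.6 = 30.96°;  2α = 61.93°
n_0 = (-0.9918, +0.1278)
n_1 = (-0.5724, -0.8200)
n_2 = (+0.2200, -0.9755)
n_3 = (+0.8480, -0.5300)
n_4 = (+0.5540, +0.8325)
  (0,1): δ = 117.58°  ·
  (0,2): δ = 69.95°  ·
  (0,3): δ = 24.66°  ✓
  (0,4): δ = 63.70°  ·
  (1,2): δ = 132.37°  ·
  (1,3): δ = 87.09°  ·
  (1,4): δ = 1.28°  ✓
  (2,3): δ = 134.72°  ·
  (2,4): δ = 46.36°  ✓
  (3,4): δ = 91.64°  ·
antipodal pairs: 3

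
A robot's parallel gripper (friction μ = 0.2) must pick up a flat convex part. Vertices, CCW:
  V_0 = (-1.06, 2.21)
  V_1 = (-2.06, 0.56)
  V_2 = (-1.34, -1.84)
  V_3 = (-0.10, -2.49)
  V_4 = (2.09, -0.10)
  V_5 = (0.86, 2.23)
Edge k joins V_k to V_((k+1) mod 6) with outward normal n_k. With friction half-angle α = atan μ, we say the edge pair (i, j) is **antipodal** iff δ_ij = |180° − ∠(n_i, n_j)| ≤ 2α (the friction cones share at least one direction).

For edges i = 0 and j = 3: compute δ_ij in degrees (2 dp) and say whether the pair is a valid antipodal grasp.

δ = 11.28°, valid

α = atan 0.2 = 11.31°;  2α = 22.62°
edge 0: e_0 = (-1.00, -1.65);  n_0 = (-0.8552, +0.5183)
edge 3: e_3 = (+2.19, +2.39);  n_3 = (+0.7373, -0.6756)
∠(n_0, n_3) = 168.72°
δ = |180° − 168.72°| = 11.28°
11.28° ≤ 2α = 22.62°  →  valid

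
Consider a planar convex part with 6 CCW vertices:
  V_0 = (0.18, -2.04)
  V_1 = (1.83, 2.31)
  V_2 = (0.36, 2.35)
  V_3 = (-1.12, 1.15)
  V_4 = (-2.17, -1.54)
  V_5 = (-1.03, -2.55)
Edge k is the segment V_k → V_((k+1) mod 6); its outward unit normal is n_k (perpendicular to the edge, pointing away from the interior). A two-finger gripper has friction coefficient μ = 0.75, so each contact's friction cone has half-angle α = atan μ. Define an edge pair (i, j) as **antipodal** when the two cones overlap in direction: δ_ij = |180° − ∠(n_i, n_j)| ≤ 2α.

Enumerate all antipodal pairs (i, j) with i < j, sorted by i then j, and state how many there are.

count = 8; pairs: (0,1), (0,2), (0,3), (0,4), (1,4), (1,5), (2,5), (3,5)

α = atan 0.75 = 36.87°;  2α = 73.74°
n_0 = (+0.9350, -0.3547)
n_1 = (+0.0272, +0.9996)
n_2 = (-0.6298, +0.7768)
n_3 = (-0.9315, +0.3636)
n_4 = (-0.6631, -0.7485)
n_5 = (+0.3884, -0.9215)
  (0,1): δ = 70.79°  ✓
  (0,2): δ = 30.19°  ✓
  (0,3): δ = 0.55°  ✓
  (0,4): δ = 69.23°  ✓
  (0,5): δ = 133.63°  ·
  (1,2): δ = 139.41°  ·
  (1,3): δ = 109.76°  ·
  (1,4): δ = 39.98°  ✓
  (1,5): δ = 24.41°  ✓
  (2,3): δ = 150.36°  ·
  (2,4): δ = 80.58°  ·
  (2,5): δ = 16.18°  ✓
  (3,4): δ = 110.22°  ·
  (3,5): δ = 45.82°  ✓
  (4,5): δ = 115.61°  ·
antipodal pairs: 8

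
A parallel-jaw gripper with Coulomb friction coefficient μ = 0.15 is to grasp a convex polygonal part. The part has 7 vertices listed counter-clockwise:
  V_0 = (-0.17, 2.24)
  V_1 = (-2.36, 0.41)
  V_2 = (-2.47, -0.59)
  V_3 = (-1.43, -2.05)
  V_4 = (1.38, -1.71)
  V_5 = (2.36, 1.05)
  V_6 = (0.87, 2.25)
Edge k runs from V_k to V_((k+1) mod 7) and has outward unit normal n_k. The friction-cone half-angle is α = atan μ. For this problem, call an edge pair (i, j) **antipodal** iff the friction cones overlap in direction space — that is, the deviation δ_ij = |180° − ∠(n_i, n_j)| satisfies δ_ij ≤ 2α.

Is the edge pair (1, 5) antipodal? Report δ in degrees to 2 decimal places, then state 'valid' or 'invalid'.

δ = 57.43°, invalid

α = atan 0.15 = 8.53°;  2α = 17.06°
edge 1: e_1 = (-0.11, -1.00);  n_1 = (-0.9940, +0.1093)
edge 5: e_5 = (-1.49, +1.20);  n_5 = (+0.6272, +0.7788)
∠(n_1, n_5) = 122.57°
δ = |180° − 122.57°| = 57.43°
57.43° > 2α = 17.06°  →  invalid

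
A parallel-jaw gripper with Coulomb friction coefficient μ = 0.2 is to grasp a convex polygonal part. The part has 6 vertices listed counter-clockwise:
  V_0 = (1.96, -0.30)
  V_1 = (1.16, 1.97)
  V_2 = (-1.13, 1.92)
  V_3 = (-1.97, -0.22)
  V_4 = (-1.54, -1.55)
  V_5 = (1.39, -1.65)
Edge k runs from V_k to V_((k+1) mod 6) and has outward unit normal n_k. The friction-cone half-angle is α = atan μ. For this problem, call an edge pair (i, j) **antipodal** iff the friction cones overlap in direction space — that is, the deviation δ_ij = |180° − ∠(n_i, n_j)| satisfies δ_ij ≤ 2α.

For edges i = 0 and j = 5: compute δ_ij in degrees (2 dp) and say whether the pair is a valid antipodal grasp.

δ = 137.70°, invalid

α = atan 0.2 = 11.31°;  2α = 22.62°
edge 0: e_0 = (-0.80, +2.27);  n_0 = (+0.9431, +0.3324)
edge 5: e_5 = (+0.57, +1.35);  n_5 = (+0.9212, -0.3890)
∠(n_0, n_5) = 42.30°
δ = |180° − 42.30°| = 137.70°
137.70° > 2α = 22.62°  →  invalid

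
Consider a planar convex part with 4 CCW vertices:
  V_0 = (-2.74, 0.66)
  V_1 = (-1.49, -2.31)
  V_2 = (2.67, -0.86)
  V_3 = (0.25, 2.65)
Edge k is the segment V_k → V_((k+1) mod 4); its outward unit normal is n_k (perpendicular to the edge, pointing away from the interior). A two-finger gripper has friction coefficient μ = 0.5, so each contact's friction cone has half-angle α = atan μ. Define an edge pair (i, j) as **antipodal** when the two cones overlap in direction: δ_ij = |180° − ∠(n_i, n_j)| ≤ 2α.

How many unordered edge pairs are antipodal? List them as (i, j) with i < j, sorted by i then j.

α = atan 0.5 = 26.57°;  2α = 53.13°
n_0 = (-0.9217, -0.3879)
n_1 = (+0.3291, -0.9443)
n_2 = (+0.8233, +0.5676)
n_3 = (-0.5541, +0.8325)
  (0,1): δ = 93.61°  ·
  (0,2): δ = 11.76°  ✓
  (0,3): δ = 100.82°  ·
  (1,2): δ = 74.63°  ·
  (1,3): δ = 14.43°  ✓
  (2,3): δ = 90.94°  ·
antipodal pairs: 2

count = 2; pairs: (0,2), (1,3)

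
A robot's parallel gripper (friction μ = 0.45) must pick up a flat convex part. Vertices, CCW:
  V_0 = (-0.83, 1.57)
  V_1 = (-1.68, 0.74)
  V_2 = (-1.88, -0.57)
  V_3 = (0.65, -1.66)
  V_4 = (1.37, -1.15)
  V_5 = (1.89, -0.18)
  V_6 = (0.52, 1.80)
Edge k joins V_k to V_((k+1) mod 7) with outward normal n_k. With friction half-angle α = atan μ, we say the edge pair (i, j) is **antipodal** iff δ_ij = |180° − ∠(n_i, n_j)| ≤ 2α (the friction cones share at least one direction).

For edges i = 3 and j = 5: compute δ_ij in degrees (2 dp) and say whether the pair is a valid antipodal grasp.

α = atan 0.45 = 24.23°;  2α = 48.46°
edge 3: e_3 = (+0.72, +0.51);  n_3 = (+0.5780, -0.8160)
edge 5: e_5 = (-1.37, +1.98);  n_5 = (+0.8223, +0.5690)
∠(n_3, n_5) = 89.37°
δ = |180° − 89.37°| = 90.63°
90.63° > 2α = 48.46°  →  invalid

δ = 90.63°, invalid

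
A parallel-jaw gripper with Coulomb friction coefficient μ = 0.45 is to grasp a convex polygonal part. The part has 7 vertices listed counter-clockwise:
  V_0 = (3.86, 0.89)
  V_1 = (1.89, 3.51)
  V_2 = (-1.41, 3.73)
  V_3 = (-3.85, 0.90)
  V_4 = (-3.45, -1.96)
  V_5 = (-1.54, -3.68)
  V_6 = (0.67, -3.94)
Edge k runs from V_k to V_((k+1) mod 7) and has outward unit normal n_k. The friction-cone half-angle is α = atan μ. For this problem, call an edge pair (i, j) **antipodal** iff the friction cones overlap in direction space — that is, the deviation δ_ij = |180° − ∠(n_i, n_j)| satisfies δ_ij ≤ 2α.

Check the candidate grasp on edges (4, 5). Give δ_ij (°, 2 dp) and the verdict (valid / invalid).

α = atan 0.45 = 24.23°;  2α = 48.46°
edge 4: e_4 = (+1.91, -1.72);  n_4 = (-0.6692, -0.7431)
edge 5: e_5 = (+2.21, -0.26);  n_5 = (-0.1168, -0.9932)
∠(n_4, n_5) = 35.29°
δ = |180° − 35.29°| = 144.71°
144.71° > 2α = 48.46°  →  invalid

δ = 144.71°, invalid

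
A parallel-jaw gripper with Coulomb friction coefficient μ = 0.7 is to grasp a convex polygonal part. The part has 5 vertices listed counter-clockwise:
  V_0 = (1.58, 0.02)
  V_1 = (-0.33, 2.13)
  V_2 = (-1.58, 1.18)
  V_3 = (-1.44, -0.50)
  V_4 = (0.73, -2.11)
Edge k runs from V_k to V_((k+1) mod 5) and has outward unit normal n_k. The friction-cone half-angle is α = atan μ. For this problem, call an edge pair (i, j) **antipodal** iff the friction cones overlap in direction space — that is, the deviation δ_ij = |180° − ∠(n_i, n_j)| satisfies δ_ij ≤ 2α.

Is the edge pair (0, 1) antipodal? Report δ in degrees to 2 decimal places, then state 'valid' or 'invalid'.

α = atan 0.7 = 34.99°;  2α = 69.98°
edge 0: e_0 = (-1.91, +2.11);  n_0 = (+0.7414, +0.6711)
edge 1: e_1 = (-1.25, -0.95);  n_1 = (-0.6051, +0.7962)
∠(n_0, n_1) = 85.08°
δ = |180° − 85.08°| = 94.92°
94.92° > 2α = 69.98°  →  invalid

δ = 94.92°, invalid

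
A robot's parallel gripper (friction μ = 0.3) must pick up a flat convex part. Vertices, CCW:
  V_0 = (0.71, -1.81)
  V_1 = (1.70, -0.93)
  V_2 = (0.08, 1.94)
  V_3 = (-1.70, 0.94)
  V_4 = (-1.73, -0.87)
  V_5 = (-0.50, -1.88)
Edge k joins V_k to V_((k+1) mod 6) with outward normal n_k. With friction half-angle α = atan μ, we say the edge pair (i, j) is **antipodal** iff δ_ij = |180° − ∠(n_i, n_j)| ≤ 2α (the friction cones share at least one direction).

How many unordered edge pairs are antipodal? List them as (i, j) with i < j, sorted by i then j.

α = atan 0.3 = 16.70°;  2α = 33.40°
n_0 = (+0.6644, -0.7474)
n_1 = (+0.8708, +0.4916)
n_2 = (-0.4898, +0.8718)
n_3 = (-0.9999, +0.0166)
n_4 = (-0.6346, -0.7728)
n_5 = (+0.0578, -0.9983)
  (0,1): δ = 102.19°  ·
  (0,2): δ = 12.31°  ✓
  (0,3): δ = 47.42°  ·
  (0,4): δ = 98.98°  ·
  (0,5): δ = 141.68°  ·
  (1,2): δ = 90.12°  ·
  (1,3): δ = 30.39°  ✓
  (1,4): δ = 21.17°  ✓
  (1,5): δ = 63.87°  ·
  (2,3): δ = 120.28°  ·
  (2,4): δ = 68.72°  ·
  (2,5): δ = 26.02°  ✓
  (3,4): δ = 128.44°  ·
  (3,5): δ = 85.74°  ·
  (4,5): δ = 137.30°  ·
antipodal pairs: 4

count = 4; pairs: (0,2), (1,3), (1,4), (2,5)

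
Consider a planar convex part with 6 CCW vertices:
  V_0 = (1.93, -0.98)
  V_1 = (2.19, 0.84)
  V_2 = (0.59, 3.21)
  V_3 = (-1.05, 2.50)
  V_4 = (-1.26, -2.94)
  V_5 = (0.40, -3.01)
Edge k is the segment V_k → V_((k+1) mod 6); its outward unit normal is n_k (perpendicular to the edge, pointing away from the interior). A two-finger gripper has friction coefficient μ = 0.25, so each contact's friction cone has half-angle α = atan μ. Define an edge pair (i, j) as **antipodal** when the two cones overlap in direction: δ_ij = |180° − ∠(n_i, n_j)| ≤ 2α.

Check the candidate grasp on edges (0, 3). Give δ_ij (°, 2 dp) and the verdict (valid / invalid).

δ = 5.92°, valid

α = atan 0.25 = 14.04°;  2α = 28.07°
edge 0: e_0 = (+0.26, +1.82);  n_0 = (+0.9899, -0.1414)
edge 3: e_3 = (-0.21, -5.44);  n_3 = (-0.9993, +0.0386)
∠(n_0, n_3) = 174.08°
δ = |180° − 174.08°| = 5.92°
5.92° ≤ 2α = 28.07°  →  valid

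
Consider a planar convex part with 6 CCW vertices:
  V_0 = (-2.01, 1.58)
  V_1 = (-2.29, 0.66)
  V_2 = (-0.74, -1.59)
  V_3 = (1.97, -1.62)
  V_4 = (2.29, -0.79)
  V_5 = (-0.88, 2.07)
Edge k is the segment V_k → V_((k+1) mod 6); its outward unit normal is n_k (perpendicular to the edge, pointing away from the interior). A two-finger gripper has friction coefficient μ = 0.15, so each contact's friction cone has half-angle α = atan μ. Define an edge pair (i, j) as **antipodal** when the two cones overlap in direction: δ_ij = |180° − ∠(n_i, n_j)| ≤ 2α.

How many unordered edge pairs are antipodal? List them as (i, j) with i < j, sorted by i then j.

count = 2; pairs: (0,3), (1,4)

α = atan 0.15 = 8.53°;  2α = 17.06°
n_0 = (-0.9567, +0.2912)
n_1 = (-0.8235, -0.5673)
n_2 = (-0.0111, -0.9999)
n_3 = (+0.9331, -0.3597)
n_4 = (+0.6699, +0.7425)
n_5 = (-0.3978, +0.9175)
  (0,1): δ = 128.51°  ·
  (0,2): δ = 73.71°  ·
  (0,3): δ = 4.16°  ✓
  (0,4): δ = 64.87°  ·
  (0,5): δ = 130.37°  ·
  (1,2): δ = 125.20°  ·
  (1,3): δ = 55.65°  ·
  (1,4): δ = 13.38°  ✓
  (1,5): δ = 78.88°  ·
  (2,3): δ = 110.45°  ·
  (2,4): δ = 41.42°  ·
  (2,5): δ = 24.08°  ·
  (3,4): δ = 110.97°  ·
  (3,5): δ = 45.47°  ·
  (4,5): δ = 114.50°  ·
antipodal pairs: 2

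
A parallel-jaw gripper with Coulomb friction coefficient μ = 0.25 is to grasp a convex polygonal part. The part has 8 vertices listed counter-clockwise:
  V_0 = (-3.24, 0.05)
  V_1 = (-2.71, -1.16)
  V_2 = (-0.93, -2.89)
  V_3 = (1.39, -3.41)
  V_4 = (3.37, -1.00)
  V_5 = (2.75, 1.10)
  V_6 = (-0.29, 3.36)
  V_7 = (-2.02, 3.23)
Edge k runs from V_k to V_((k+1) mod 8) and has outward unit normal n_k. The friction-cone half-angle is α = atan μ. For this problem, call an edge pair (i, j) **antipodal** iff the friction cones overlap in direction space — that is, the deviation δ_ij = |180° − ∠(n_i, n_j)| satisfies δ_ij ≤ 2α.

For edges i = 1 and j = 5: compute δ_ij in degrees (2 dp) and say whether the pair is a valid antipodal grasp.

δ = 7.56°, valid

α = atan 0.25 = 14.04°;  2α = 28.07°
edge 1: e_1 = (+1.78, -1.73);  n_1 = (-0.6970, -0.7171)
edge 5: e_5 = (-3.04, +2.26);  n_5 = (+0.5966, +0.8025)
∠(n_1, n_5) = 172.44°
δ = |180° − 172.44°| = 7.56°
7.56° ≤ 2α = 28.07°  →  valid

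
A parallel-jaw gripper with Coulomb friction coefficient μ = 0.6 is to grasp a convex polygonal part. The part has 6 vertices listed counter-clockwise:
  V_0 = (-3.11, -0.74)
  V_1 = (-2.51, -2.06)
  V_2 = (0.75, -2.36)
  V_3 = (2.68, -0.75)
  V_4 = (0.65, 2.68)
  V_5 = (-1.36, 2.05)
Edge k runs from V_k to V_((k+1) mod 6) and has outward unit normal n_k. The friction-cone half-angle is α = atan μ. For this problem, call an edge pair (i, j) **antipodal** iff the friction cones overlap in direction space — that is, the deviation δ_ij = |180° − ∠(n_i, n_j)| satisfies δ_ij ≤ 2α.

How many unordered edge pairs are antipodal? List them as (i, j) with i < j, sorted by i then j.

count = 5; pairs: (0,3), (1,3), (1,4), (2,4), (2,5)

α = atan 0.6 = 30.96°;  2α = 61.93°
n_0 = (-0.9104, -0.4138)
n_1 = (-0.0916, -0.9958)
n_2 = (+0.6406, -0.7679)
n_3 = (+0.8606, +0.5093)
n_4 = (-0.2991, +0.9542)
n_5 = (-0.8471, +0.5314)
  (0,1): δ = 119.70°  ·
  (0,2): δ = 74.61°  ·
  (0,3): δ = 6.17°  ✓
  (0,4): δ = 82.96°  ·
  (0,5): δ = 123.46°  ·
  (1,2): δ = 134.91°  ·
  (1,3): δ = 54.12°  ✓
  (1,4): δ = 22.66°  ✓
  (1,5): δ = 63.16°  ·
  (2,3): δ = 99.22°  ·
  (2,4): δ = 22.43°  ✓
  (2,5): δ = 18.07°  ✓
  (3,4): δ = 103.22°  ·
  (3,5): δ = 62.72°  ·
  (4,5): δ = 139.50°  ·
antipodal pairs: 5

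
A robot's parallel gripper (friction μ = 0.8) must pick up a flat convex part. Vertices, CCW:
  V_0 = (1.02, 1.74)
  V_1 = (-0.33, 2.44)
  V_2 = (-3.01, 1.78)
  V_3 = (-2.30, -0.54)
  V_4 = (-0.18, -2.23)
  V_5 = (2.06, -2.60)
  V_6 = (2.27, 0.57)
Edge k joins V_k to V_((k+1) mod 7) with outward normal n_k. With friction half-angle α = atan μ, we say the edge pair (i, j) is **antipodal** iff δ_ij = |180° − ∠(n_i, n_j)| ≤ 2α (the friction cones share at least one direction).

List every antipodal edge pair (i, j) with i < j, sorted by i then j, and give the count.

α = atan 0.8 = 38.66°;  2α = 77.32°
n_0 = (+0.4603, +0.8878)
n_1 = (-0.2391, +0.9710)
n_2 = (-0.9562, -0.2926)
n_3 = (-0.6233, -0.7819)
n_4 = (-0.1630, -0.9866)
n_5 = (+0.9978, -0.0661)
n_6 = (+0.6834, +0.7301)
  (0,1): δ = 138.76°  ·
  (0,2): δ = 45.58°  ✓
  (0,3): δ = 11.15°  ✓
  (0,4): δ = 18.03°  ✓
  (0,5): δ = 113.62°  ·
  (0,6): δ = 164.30°  ·
  (1,2): δ = 86.82°  ·
  (1,3): δ = 52.40°  ✓
  (1,4): δ = 23.21°  ✓
  (1,5): δ = 72.38°  ✓
  (1,6): δ = 123.06°  ·
  (2,3): δ = 145.58°  ·
  (2,4): δ = 116.40°  ·
  (2,5): δ = 20.81°  ✓
  (2,6): δ = 29.88°  ✓
  (3,4): δ = 150.82°  ·
  (3,5): δ = 55.23°  ✓
  (3,6): δ = 4.55°  ✓
  (4,5): δ = 84.41°  ·
  (4,6): δ = 33.73°  ✓
  (5,6): δ = 129.32°  ·
antipodal pairs: 11

count = 11; pairs: (0,2), (0,3), (0,4), (1,3), (1,4), (1,5), (2,5), (2,6), (3,5), (3,6), (4,6)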